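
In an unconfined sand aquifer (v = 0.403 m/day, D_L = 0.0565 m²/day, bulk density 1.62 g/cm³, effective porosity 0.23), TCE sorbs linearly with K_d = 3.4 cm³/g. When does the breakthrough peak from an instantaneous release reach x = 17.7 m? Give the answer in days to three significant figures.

Retardation factor R = 1 + ρ_b·K_d/n = 1 + 1.62 × 3.4/0.23 = 24.95.
Sorption retards both mechanisms: v_R = v/R = 0.01615 m/day, D_R = D/R = 0.002265 m²/day.
Peak time from v_R²t² + 2D_R t − x² = 0: t = (√(D_R² + v_R²x²) − D_R)/v_R².
√(D_R² + v_R²x²) = √(0.002265² + 0.01615² × 17.7²) = 0.2859; v_R² = 0.0002608.
t = (0.2859 − 0.002265)/0.0002608 = 1090 days.

1090 days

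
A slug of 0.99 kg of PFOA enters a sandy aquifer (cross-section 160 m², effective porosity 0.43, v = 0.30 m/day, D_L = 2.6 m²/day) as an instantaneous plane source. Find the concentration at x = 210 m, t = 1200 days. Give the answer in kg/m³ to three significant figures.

1.20e-05 kg/m³

For an instantaneous plane source, C(x,t) = M/(n_e·A·√(4πDt)) · exp(−(x−vt)²/(4Dt)), with n_e·A the pore (flow) area.
Plume center vt = 0.30 × 1200 = 360 m, so the well at 210 m is 150 m upgradient of the peak.
√(4πDt) = 198.0 m, giving peak height M/(n_e·A·√(4πDt)) = 0.99/(0.43 × 160 × 198.0) = 7.267e-05 kg/m³.
(x−vt)²/(4Dt) = (-150)²/(4 × 2.6 × 1200) = 1.803; exp(−1.803) = 0.1648.
C = 7.267e-05 × 0.1648 = 1.20e-05 kg/m³.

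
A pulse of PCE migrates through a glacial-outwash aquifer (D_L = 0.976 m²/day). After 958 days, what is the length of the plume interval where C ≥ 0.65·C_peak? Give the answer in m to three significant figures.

80.3 m

The plume is Gaussian with σ = √(2Dt) = √(2 × 0.976 × 958) = 43.24 m.
C/C_peak = exp(−Δx²/(2σ²)) = 0.65 ⇒ Δx = σ·√(−2 ln 0.65) = 43.24 × 0.9282 = 40.14 m.
Width = 2Δx = 80.3 m.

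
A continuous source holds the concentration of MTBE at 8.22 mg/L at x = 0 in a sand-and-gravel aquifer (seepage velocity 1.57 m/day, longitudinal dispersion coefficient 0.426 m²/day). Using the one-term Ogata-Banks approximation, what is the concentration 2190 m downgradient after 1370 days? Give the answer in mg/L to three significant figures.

1.04 mg/L

For a continuous step input, C/C₀ ≈ ½·erfc((x−vt)/(2√(Dt))).
vt = 1.57 × 1370 = 2150.9 m and 2√(Dt) = 2√(0.426 × 1370) = 48.32 m.
Argument (x−vt)/(2√(Dt)) = (2190 − 2150.9)/48.32 = 0.8092; ½·erfc(0.8092) = 0.1262.
C = 8.22 × 0.1262 = 1.04 mg/L.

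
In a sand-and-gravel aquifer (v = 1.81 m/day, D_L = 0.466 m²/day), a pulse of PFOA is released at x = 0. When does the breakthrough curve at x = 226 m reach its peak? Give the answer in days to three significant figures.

125 days

For the 1D instantaneous-source solution, setting ∂C/∂t = 0 at fixed x gives v²t² + 2Dt − x² = 0, so t = (√(D² + v²x²) − D)/v².
√(D² + v²x²) = √(0.466² + 1.81² × 226²) = 409.1; v² = 3.2761.
t = (409.1 − 0.466)/3.2761 = 125 days (vs. the pure-advection estimate x/v = 125 d).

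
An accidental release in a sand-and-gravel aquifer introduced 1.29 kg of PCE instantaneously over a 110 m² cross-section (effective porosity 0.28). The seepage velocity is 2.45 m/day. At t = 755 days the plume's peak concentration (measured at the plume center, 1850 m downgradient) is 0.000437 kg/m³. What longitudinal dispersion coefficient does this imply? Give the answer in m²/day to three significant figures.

0.968 m²/day

At the plume center C_max = M/(n_e·A·√(4πDt)), so D = M²/(4πt·(n_e·A·C_max)²).
n_e·A·C_max = 0.28 × 110 × 0.000437 = 0.01346 kg/m.
D = 1.29²/(4π × 755 × 0.01346²) = 0.968 m²/day.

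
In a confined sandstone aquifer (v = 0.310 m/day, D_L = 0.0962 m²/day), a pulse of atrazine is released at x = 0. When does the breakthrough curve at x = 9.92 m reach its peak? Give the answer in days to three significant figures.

For the 1D instantaneous-source solution, setting ∂C/∂t = 0 at fixed x gives v²t² + 2Dt − x² = 0, so t = (√(D² + v²x²) − D)/v².
√(D² + v²x²) = √(0.0962² + 0.310² × 9.92²) = 3.077; v² = 0.0961.
t = (3.077 − 0.0962)/0.0961 = 31.0 days (vs. the pure-advection estimate x/v = 32.0 d).

31.0 days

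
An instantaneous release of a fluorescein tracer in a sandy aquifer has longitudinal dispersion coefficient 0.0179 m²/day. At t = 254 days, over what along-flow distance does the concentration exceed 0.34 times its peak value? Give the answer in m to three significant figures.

8.86 m

The plume is Gaussian with σ = √(2Dt) = √(2 × 0.0179 × 254) = 3.015 m.
C/C_peak = exp(−Δx²/(2σ²)) = 0.34 ⇒ Δx = σ·√(−2 ln 0.34) = 3.015 × 1.469 = 4.429 m.
Width = 2Δx = 8.86 m.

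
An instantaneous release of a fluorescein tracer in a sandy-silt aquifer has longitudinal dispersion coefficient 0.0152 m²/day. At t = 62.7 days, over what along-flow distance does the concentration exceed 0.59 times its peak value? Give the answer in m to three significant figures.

The plume is Gaussian with σ = √(2Dt) = √(2 × 0.0152 × 62.7) = 1.381 m.
C/C_peak = exp(−Δx²/(2σ²)) = 0.59 ⇒ Δx = σ·√(−2 ln 0.59) = 1.381 × 1.027 = 1.418 m.
Width = 2Δx = 2.84 m.

2.84 m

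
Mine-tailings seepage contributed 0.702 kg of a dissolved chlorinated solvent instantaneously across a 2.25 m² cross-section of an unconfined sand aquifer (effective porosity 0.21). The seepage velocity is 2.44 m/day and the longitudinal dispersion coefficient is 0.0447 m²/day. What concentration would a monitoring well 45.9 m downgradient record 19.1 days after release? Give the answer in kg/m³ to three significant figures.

For an instantaneous plane source, C(x,t) = M/(n_e·A·√(4πDt)) · exp(−(x−vt)²/(4Dt)), with n_e·A the pore (flow) area.
Plume center vt = 2.44 × 19.1 = 46.604 m, so the well at 45.9 m is 0.704 m upgradient of the peak.
√(4πDt) = 3.275 m, giving peak height M/(n_e·A·√(4πDt)) = 0.702/(0.21 × 2.25 × 3.275) = 0.4537 kg/m³.
(x−vt)²/(4Dt) = (-0.704)²/(4 × 0.0447 × 19.1) = 0.1451; exp(−0.1451) = 0.8649.
C = 0.4537 × 0.8649 = 0.392 kg/m³.

0.392 kg/m³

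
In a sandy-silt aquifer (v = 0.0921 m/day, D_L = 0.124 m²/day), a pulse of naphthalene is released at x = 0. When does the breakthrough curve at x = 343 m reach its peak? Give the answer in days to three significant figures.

3710 days

For the 1D instantaneous-source solution, setting ∂C/∂t = 0 at fixed x gives v²t² + 2Dt − x² = 0, so t = (√(D² + v²x²) − D)/v².
√(D² + v²x²) = √(0.124² + 0.0921² × 343²) = 31.59; v² = 0.00848241.
t = (31.59 − 0.124)/0.00848241 = 3710 days (vs. the pure-advection estimate x/v = 3720 d).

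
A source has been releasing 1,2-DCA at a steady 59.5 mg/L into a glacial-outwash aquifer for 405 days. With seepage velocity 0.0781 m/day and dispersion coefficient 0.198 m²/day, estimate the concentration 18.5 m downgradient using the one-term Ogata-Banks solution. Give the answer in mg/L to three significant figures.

50.6 mg/L

For a continuous step input, C/C₀ ≈ ½·erfc((x−vt)/(2√(Dt))).
vt = 0.0781 × 405 = 31.6305 m and 2√(Dt) = 2√(0.198 × 405) = 17.91 m.
Argument (x−vt)/(2√(Dt)) = (18.5 − 31.6305)/17.91 = -0.7331; ½·erfc(-0.7331) = 0.8501.
C = 59.5 × 0.8501 = 50.6 mg/L.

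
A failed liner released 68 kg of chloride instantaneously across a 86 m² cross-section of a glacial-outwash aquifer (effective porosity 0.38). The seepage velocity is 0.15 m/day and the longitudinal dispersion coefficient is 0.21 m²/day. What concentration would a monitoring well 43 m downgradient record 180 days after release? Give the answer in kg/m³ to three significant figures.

For an instantaneous plane source, C(x,t) = M/(n_e·A·√(4πDt)) · exp(−(x−vt)²/(4Dt)), with n_e·A the pore (flow) area.
Plume center vt = 0.15 × 180 = 27 m, so the well at 43 m is 16 m downgradient of the peak.
√(4πDt) = 21.79 m, giving peak height M/(n_e·A·√(4πDt)) = 68/(0.38 × 86 × 21.79) = 0.09549 kg/m³.
(x−vt)²/(4Dt) = (16)²/(4 × 0.21 × 180) = 1.693; exp(−1.693) = 0.1840.
C = 0.09549 × 0.1840 = 0.0176 kg/m³.

0.0176 kg/m³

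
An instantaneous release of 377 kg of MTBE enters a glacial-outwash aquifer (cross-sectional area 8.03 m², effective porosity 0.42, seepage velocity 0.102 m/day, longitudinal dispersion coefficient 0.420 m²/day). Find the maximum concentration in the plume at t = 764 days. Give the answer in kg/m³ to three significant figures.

The peak of an instantaneous 1D plume sits at x = vt; there the Gaussian factor is 1 and C_max = M/(n_e·A·√(4πDt)), where n_e·A is the pore area the mass is dissolved in.
√(4πDt) = √(4π × 0.420 × 764) = 63.50 m, so C_max = 377/(0.42 × 8.03 × 63.50) = 1.76 kg/m³.

1.76 kg/m³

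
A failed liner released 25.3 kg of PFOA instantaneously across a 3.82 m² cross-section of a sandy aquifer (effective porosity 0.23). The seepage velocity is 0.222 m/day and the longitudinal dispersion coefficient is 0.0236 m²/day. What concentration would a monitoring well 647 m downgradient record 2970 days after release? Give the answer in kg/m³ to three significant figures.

0.564 kg/m³

For an instantaneous plane source, C(x,t) = M/(n_e·A·√(4πDt)) · exp(−(x−vt)²/(4Dt)), with n_e·A the pore (flow) area.
Plume center vt = 0.222 × 2970 = 659.34 m, so the well at 647 m is 12.34 m upgradient of the peak.
√(4πDt) = 29.68 m, giving peak height M/(n_e·A·√(4πDt)) = 25.3/(0.23 × 3.82 × 29.68) = 0.9702 kg/m³.
(x−vt)²/(4Dt) = (-12.34)²/(4 × 0.0236 × 2970) = 0.5431; exp(−0.5431) = 0.5809.
C = 0.9702 × 0.5809 = 0.564 kg/m³.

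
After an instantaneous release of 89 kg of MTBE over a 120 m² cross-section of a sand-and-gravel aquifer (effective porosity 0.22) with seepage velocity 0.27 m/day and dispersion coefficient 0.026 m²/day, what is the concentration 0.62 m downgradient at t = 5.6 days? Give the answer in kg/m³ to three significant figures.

For an instantaneous plane source, C(x,t) = M/(n_e·A·√(4πDt)) · exp(−(x−vt)²/(4Dt)), with n_e·A the pore (flow) area.
Plume center vt = 0.27 × 5.6 = 1.512 m, so the well at 0.62 m is 0.892 m upgradient of the peak.
√(4πDt) = 1.353 m, giving peak height M/(n_e·A·√(4πDt)) = 89/(0.22 × 120 × 1.353) = 2.492 kg/m³.
(x−vt)²/(4Dt) = (-0.892)²/(4 × 0.026 × 5.6) = 1.366; exp(−1.366) = 0.2551.
C = 2.492 × 0.2551 = 0.636 kg/m³.

0.636 kg/m³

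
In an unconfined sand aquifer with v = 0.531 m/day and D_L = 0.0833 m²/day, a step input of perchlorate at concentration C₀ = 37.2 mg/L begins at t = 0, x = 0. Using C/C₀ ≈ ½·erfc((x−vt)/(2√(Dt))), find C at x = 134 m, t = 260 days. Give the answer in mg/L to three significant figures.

For a continuous step input, C/C₀ ≈ ½·erfc((x−vt)/(2√(Dt))).
vt = 0.531 × 260 = 138.06 m and 2√(Dt) = 2√(0.0833 × 260) = 9.308 m.
Argument (x−vt)/(2√(Dt)) = (134 − 138.06)/9.308 = -0.4362; ½·erfc(-0.4362) = 0.7313.
C = 37.2 × 0.7313 = 27.2 mg/L.

27.2 mg/L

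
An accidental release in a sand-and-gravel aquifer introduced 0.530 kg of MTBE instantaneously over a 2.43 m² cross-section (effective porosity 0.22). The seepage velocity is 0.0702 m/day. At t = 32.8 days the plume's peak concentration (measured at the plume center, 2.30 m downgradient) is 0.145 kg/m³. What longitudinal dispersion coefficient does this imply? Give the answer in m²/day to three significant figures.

0.113 m²/day

At the plume center C_max = M/(n_e·A·√(4πDt)), so D = M²/(4πt·(n_e·A·C_max)²).
n_e·A·C_max = 0.22 × 2.43 × 0.145 = 0.07752 kg/m.
D = 0.530²/(4π × 32.8 × 0.07752²) = 0.113 m²/day.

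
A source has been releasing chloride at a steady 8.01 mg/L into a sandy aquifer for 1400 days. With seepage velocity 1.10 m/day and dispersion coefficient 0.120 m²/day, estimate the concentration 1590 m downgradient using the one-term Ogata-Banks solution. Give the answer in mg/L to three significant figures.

For a continuous step input, C/C₀ ≈ ½·erfc((x−vt)/(2√(Dt))).
vt = 1.10 × 1400 = 1540 m and 2√(Dt) = 2√(0.120 × 1400) = 25.92 m.
Argument (x−vt)/(2√(Dt)) = (1590 − 1540)/25.92 = 1.929; ½·erfc(1.929) = 0.003186.
C = 8.01 × 0.003186 = 0.0255 mg/L.

0.0255 mg/L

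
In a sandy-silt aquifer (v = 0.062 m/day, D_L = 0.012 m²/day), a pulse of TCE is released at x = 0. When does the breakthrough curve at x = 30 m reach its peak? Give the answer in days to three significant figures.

For the 1D instantaneous-source solution, setting ∂C/∂t = 0 at fixed x gives v²t² + 2Dt − x² = 0, so t = (√(D² + v²x²) − D)/v².
√(D² + v²x²) = √(0.012² + 0.062² × 30²) = 1.860; v² = 0.003844.
t = (1.860 − 0.012)/0.003844 = 481 days (vs. the pure-advection estimate x/v = 484 d).

481 days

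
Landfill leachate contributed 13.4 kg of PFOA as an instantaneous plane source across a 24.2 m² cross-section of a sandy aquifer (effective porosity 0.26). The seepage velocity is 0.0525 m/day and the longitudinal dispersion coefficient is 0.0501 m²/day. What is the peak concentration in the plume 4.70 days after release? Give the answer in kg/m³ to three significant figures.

The peak of an instantaneous 1D plume sits at x = vt; there the Gaussian factor is 1 and C_max = M/(n_e·A·√(4πDt)), where n_e·A is the pore area the mass is dissolved in.
√(4πDt) = √(4π × 0.0501 × 4.70) = 1.720 m, so C_max = 13.4/(0.26 × 24.2 × 1.720) = 1.24 kg/m³.

1.24 kg/m³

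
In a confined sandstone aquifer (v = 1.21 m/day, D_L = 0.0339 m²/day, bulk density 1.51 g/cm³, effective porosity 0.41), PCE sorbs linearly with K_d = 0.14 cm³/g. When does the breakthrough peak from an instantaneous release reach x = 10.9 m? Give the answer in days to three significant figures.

Retardation factor R = 1 + ρ_b·K_d/n = 1 + 1.51 × 0.14/0.41 = 1.516.
Sorption retards both mechanisms: v_R = v/R = 0.7982 m/day, D_R = D/R = 0.02236 m²/day.
Peak time from v_R²t² + 2D_R t − x² = 0: t = (√(D_R² + v_R²x²) − D_R)/v_R².
√(D_R² + v_R²x²) = √(0.02236² + 0.7982² × 10.9²) = 8.700; v_R² = 0.6371.
t = (8.700 − 0.02236)/0.6371 = 13.6 days.

13.6 days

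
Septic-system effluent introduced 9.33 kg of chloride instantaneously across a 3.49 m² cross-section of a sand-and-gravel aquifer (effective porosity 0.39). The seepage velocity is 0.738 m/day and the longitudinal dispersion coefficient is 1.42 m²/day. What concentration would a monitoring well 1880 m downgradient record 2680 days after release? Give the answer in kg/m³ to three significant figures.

For an instantaneous plane source, C(x,t) = M/(n_e·A·√(4πDt)) · exp(−(x−vt)²/(4Dt)), with n_e·A the pore (flow) area.
Plume center vt = 0.738 × 2680 = 1977.84 m, so the well at 1880 m is 97.84 m upgradient of the peak.
√(4πDt) = 218.7 m, giving peak height M/(n_e·A·√(4πDt)) = 9.33/(0.39 × 3.49 × 218.7) = 0.03134 kg/m³.
(x−vt)²/(4Dt) = (-97.84)²/(4 × 1.42 × 2680) = 0.6289; exp(−0.6289) = 0.5332.
C = 0.03134 × 0.5332 = 0.0167 kg/m³.

0.0167 kg/m³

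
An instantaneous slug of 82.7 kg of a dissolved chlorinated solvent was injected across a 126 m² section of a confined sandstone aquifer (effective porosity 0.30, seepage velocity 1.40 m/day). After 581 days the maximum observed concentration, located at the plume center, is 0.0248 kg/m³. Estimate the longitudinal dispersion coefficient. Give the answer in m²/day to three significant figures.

At the plume center C_max = M/(n_e·A·√(4πDt)), so D = M²/(4πt·(n_e·A·C_max)²).
n_e·A·C_max = 0.30 × 126 × 0.0248 = 0.9374 kg/m.
D = 82.7²/(4π × 581 × 0.9374²) = 1.07 m²/day.

1.07 m²/day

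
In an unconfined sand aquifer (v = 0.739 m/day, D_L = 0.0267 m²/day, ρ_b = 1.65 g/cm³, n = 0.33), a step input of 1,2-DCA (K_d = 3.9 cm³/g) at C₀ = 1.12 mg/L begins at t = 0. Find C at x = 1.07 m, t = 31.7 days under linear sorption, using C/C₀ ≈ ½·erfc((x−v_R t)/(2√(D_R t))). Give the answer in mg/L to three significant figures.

Retardation factor R = 1 + ρ_b·K_d/n = 1 + 1.65 × 3.9/0.33 = 20.50.
Sorption retards both mechanisms: v_R = v/R = 0.03605 m/day, D_R = D/R = 0.001302 m²/day.
v_R·t = 0.03605 × 31.7 = 1.142785 m; 2√(D_R t) = 0.4063 m; argument = (1.07 − 1.142785)/0.4063 = -0.1791.
C = C₀ × ½·erfc(-0.1791) = 1.12 × 0.6000 = 0.672 mg/L.

0.672 mg/L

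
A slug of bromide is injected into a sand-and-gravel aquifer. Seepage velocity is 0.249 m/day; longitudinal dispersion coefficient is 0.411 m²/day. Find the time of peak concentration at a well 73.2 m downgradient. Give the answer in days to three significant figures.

287 days

For the 1D instantaneous-source solution, setting ∂C/∂t = 0 at fixed x gives v²t² + 2Dt − x² = 0, so t = (√(D² + v²x²) − D)/v².
√(D² + v²x²) = √(0.411² + 0.249² × 73.2²) = 18.23; v² = 0.062001.
t = (18.23 − 0.411)/0.062001 = 287 days (vs. the pure-advection estimate x/v = 294 d).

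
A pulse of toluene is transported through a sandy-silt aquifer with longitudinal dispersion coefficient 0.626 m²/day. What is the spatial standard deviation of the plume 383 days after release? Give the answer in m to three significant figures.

21.9 m

Dispersive spreading gives a Gaussian with σ² = 2Dt; advection only shifts the center.
σ = √(2 × 0.626 × 383) = 21.9 m.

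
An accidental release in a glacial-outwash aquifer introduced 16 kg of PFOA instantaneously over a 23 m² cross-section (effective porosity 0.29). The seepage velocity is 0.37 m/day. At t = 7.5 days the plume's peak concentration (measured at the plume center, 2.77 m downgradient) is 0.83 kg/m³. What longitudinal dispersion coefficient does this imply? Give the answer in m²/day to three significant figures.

At the plume center C_max = M/(n_e·A·√(4πDt)), so D = M²/(4πt·(n_e·A·C_max)²).
n_e·A·C_max = 0.29 × 23 × 0.83 = 5.536 kg/m.
D = 16²/(4π × 7.5 × 5.536²) = 0.0886 m²/day.

0.0886 m²/day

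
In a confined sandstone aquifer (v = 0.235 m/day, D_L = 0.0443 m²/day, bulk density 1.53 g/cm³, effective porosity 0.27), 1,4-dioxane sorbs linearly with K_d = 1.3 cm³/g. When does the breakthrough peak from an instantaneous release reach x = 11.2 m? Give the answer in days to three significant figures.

392 days

Retardation factor R = 1 + ρ_b·K_d/n = 1 + 1.53 × 1.3/0.27 = 8.367.
Sorption retards both mechanisms: v_R = v/R = 0.02809 m/day, D_R = D/R = 0.005295 m²/day.
Peak time from v_R²t² + 2D_R t − x² = 0: t = (√(D_R² + v_R²x²) − D_R)/v_R².
√(D_R² + v_R²x²) = √(0.005295² + 0.02809² × 11.2²) = 0.3147; v_R² = 0.0007890.
t = (0.3147 − 0.005295)/0.0007890 = 392 days.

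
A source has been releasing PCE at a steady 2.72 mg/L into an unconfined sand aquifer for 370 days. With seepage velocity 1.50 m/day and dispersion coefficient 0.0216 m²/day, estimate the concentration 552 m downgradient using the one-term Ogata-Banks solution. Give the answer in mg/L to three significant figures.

2.10 mg/L

For a continuous step input, C/C₀ ≈ ½·erfc((x−vt)/(2√(Dt))).
vt = 1.50 × 370 = 555 m and 2√(Dt) = 2√(0.0216 × 370) = 5.654 m.
Argument (x−vt)/(2√(Dt)) = (552 − 555)/5.654 = -0.5306; ½·erfc(-0.5306) = 0.7735.
C = 2.72 × 0.7735 = 2.10 mg/L.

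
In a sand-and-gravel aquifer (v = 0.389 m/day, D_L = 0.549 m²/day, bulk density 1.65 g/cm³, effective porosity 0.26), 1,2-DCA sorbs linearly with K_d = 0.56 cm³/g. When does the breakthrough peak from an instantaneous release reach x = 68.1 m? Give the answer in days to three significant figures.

Retardation factor R = 1 + ρ_b·K_d/n = 1 + 1.65 × 0.56/0.26 = 4.554.
Sorption retards both mechanisms: v_R = v/R = 0.08542 m/day, D_R = D/R = 0.1206 m²/day.
Peak time from v_R²t² + 2D_R t − x² = 0: t = (√(D_R² + v_R²x²) − D_R)/v_R².
√(D_R² + v_R²x²) = √(0.1206² + 0.08542² × 68.1²) = 5.818; v_R² = 0.007297.
t = (5.818 − 0.1206)/0.007297 = 781 days.

781 days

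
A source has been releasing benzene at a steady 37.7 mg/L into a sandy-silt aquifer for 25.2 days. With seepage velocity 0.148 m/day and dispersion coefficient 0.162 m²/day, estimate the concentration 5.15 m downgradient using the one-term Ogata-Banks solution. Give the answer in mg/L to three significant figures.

11.7 mg/L

For a continuous step input, C/C₀ ≈ ½·erfc((x−vt)/(2√(Dt))).
vt = 0.148 × 25.2 = 3.7296 m and 2√(Dt) = 2√(0.162 × 25.2) = 4.041 m.
Argument (x−vt)/(2√(Dt)) = (5.15 − 3.7296)/4.041 = 0.3515; ½·erfc(0.3515) = 0.3096.
C = 37.7 × 0.3096 = 11.7 mg/L.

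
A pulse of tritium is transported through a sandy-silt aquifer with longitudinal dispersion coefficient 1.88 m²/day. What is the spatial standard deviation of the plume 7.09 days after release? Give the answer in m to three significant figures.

Dispersive spreading gives a Gaussian with σ² = 2Dt; advection only shifts the center.
σ = √(2 × 1.88 × 7.09) = 5.16 m.

5.16 m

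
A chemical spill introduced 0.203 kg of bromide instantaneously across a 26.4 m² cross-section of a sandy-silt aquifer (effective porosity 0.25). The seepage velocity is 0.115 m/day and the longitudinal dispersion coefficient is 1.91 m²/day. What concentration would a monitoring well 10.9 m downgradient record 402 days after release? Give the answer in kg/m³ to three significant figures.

For an instantaneous plane source, C(x,t) = M/(n_e·A·√(4πDt)) · exp(−(x−vt)²/(4Dt)), with n_e·A the pore (flow) area.
Plume center vt = 0.115 × 402 = 46.23 m, so the well at 10.9 m is 35.33 m upgradient of the peak.
√(4πDt) = 98.23 m, giving peak height M/(n_e·A·√(4πDt)) = 0.203/(0.25 × 26.4 × 98.23) = 0.0003131 kg/m³.
(x−vt)²/(4Dt) = (-35.33)²/(4 × 1.91 × 402) = 0.4064; exp(−0.4064) = 0.6660.
C = 0.0003131 × 0.6660 = 0.000209 kg/m³.

0.000209 kg/m³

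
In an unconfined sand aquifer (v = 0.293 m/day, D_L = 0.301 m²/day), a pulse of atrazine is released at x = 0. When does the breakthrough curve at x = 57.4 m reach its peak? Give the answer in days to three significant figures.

192 days

For the 1D instantaneous-source solution, setting ∂C/∂t = 0 at fixed x gives v²t² + 2Dt − x² = 0, so t = (√(D² + v²x²) − D)/v².
√(D² + v²x²) = √(0.301² + 0.293² × 57.4²) = 16.82; v² = 0.085849.
t = (16.82 − 0.301)/0.085849 = 192 days (vs. the pure-advection estimate x/v = 196 d).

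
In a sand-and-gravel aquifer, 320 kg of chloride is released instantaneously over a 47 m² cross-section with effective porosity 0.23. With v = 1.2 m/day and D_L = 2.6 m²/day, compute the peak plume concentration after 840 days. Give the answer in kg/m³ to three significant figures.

The peak of an instantaneous 1D plume sits at x = vt; there the Gaussian factor is 1 and C_max = M/(n_e·A·√(4πDt)), where n_e·A is the pore area the mass is dissolved in.
√(4πDt) = √(4π × 2.6 × 840) = 165.7 m, so C_max = 320/(0.23 × 47 × 165.7) = 0.179 kg/m³.

0.179 kg/m³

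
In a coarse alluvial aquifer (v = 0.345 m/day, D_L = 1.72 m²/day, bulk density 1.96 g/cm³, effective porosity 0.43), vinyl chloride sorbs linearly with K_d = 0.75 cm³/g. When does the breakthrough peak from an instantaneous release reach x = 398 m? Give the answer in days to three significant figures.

5030 days

Retardation factor R = 1 + ρ_b·K_d/n = 1 + 1.96 × 0.75/0.43 = 4.419.
Sorption retards both mechanisms: v_R = v/R = 0.07807 m/day, D_R = D/R = 0.3892 m²/day.
Peak time from v_R²t² + 2D_R t − x² = 0: t = (√(D_R² + v_R²x²) − D_R)/v_R².
√(D_R² + v_R²x²) = √(0.3892² + 0.07807² × 398²) = 31.07; v_R² = 0.006095.
t = (31.07 − 0.3892)/0.006095 = 5030 days.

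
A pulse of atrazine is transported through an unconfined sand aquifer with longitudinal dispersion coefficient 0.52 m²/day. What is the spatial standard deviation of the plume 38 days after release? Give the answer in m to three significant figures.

Dispersive spreading gives a Gaussian with σ² = 2Dt; advection only shifts the center.
σ = √(2 × 0.52 × 38) = 6.29 m.

6.29 m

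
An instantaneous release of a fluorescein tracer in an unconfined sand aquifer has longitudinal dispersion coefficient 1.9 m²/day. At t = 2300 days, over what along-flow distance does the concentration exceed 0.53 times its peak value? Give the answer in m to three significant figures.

211 m

The plume is Gaussian with σ = √(2Dt) = √(2 × 1.9 × 2300) = 93.49 m.
C/C_peak = exp(−Δx²/(2σ²)) = 0.53 ⇒ Δx = σ·√(−2 ln 0.53) = 93.49 × 1.127 = 105.4 m.
Width = 2Δx = 211 m.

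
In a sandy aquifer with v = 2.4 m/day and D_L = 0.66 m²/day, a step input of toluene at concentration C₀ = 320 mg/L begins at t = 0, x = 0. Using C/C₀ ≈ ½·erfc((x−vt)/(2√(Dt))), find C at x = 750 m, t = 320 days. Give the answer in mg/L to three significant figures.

259 mg/L

For a continuous step input, C/C₀ ≈ ½·erfc((x−vt)/(2√(Dt))).
vt = 2.4 × 320 = 768 m and 2√(Dt) = 2√(0.66 × 320) = 29.07 m.
Argument (x−vt)/(2√(Dt)) = (750 − 768)/29.07 = -0.6192; ½·erfc(-0.6192) = 0.8094.
C = 320 × 0.8094 = 259 mg/L.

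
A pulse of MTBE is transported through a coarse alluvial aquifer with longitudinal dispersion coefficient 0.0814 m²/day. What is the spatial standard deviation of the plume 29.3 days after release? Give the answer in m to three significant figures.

2.18 m

Dispersive spreading gives a Gaussian with σ² = 2Dt; advection only shifts the center.
σ = √(2 × 0.0814 × 29.3) = 2.18 m.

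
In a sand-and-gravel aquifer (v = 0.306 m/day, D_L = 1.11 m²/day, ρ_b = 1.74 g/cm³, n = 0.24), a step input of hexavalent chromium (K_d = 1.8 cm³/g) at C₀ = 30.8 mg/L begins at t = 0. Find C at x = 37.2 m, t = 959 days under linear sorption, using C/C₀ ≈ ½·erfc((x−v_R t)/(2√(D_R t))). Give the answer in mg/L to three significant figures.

Retardation factor R = 1 + ρ_b·K_d/n = 1 + 1.74 × 1.8/0.24 = 14.05.
Sorption retards both mechanisms: v_R = v/R = 0.02178 m/day, D_R = D/R = 0.07900 m²/day.
v_R·t = 0.02178 × 959 = 20.88702 m; 2√(D_R t) = 17.41 m; argument = (37.2 − 20.88702)/17.41 = 0.9370.
C = C₀ × ½·erfc(0.9370) = 30.8 × 0.09257 = 2.85 mg/L.

2.85 mg/L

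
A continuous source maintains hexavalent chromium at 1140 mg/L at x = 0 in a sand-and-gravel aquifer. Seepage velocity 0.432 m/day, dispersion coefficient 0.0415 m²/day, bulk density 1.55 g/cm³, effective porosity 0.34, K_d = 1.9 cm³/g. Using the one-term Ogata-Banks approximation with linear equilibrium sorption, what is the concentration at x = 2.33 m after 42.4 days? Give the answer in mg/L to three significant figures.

269 mg/L

Retardation factor R = 1 + ρ_b·K_d/n = 1 + 1.55 × 1.9/0.34 = 9.662.
Sorption retards both mechanisms: v_R = v/R = 0.04471 m/day, D_R = D/R = 0.004295 m²/day.
v_R·t = 0.04471 × 42.4 = 1.895704 m; 2√(D_R t) = 0.8535 m; argument = (2.33 − 1.895704)/0.8535 = 0.5088.
C = C₀ × ½·erfc(0.5088) = 1140 × 0.2359 = 269 mg/L.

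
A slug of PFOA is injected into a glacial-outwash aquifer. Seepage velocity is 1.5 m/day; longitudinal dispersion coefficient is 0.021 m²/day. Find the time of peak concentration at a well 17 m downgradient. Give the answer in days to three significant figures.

11.3 days

For the 1D instantaneous-source solution, setting ∂C/∂t = 0 at fixed x gives v²t² + 2Dt − x² = 0, so t = (√(D² + v²x²) − D)/v².
√(D² + v²x²) = √(0.021² + 1.5² × 17²) = 25.50; v² = 2.25.
t = (25.50 − 0.021)/2.25 = 11.3 days (vs. the pure-advection estimate x/v = 11.3 d).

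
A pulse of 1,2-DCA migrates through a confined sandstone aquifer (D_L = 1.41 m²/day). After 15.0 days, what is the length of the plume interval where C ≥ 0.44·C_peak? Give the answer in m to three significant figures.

The plume is Gaussian with σ = √(2Dt) = √(2 × 1.41 × 15.0) = 6.504 m.
C/C_peak = exp(−Δx²/(2σ²)) = 0.44 ⇒ Δx = σ·√(−2 ln 0.44) = 6.504 × 1.281 = 8.332 m.
Width = 2Δx = 16.7 m.

16.7 m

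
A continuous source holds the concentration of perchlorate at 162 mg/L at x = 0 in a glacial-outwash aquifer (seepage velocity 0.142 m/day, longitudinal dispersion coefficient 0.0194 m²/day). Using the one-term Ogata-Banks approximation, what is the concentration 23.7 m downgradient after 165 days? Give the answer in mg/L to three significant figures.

For a continuous step input, C/C₀ ≈ ½·erfc((x−vt)/(2√(Dt))).
vt = 0.142 × 165 = 23.43 m and 2√(Dt) = 2√(0.0194 × 165) = 3.578 m.
Argument (x−vt)/(2√(Dt)) = (23.7 − 23.43)/3.578 = 0.07546; ½·erfc(0.07546) = 0.4575.
C = 162 × 0.4575 = 74.1 mg/L.

74.1 mg/L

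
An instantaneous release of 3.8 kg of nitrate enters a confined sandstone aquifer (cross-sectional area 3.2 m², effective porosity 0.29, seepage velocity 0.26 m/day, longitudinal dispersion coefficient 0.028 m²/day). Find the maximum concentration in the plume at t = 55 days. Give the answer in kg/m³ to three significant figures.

The peak of an instantaneous 1D plume sits at x = vt; there the Gaussian factor is 1 and C_max = M/(n_e·A·√(4πDt)), where n_e·A is the pore area the mass is dissolved in.
√(4πDt) = √(4π × 0.028 × 55) = 4.399 m, so C_max = 3.8/(0.29 × 3.2 × 4.399) = 0.931 kg/m³.

0.931 kg/m³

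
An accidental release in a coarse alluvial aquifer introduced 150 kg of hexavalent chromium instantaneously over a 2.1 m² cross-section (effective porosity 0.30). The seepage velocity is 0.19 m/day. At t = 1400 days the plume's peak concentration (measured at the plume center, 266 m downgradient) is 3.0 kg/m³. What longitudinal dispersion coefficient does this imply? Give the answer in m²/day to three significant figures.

At the plume center C_max = M/(n_e·A·√(4πDt)), so D = M²/(4πt·(n_e·A·C_max)²).
n_e·A·C_max = 0.30 × 2.1 × 3.0 = 1.890 kg/m.
D = 150²/(4π × 1400 × 1.890²) = 0.358 m²/day.

0.358 m²/day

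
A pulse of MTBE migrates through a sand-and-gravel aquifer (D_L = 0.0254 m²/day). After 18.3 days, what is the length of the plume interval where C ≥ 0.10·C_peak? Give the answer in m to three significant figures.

The plume is Gaussian with σ = √(2Dt) = √(2 × 0.0254 × 18.3) = 0.9642 m.
C/C_peak = exp(−Δx²/(2σ²)) = 0.10 ⇒ Δx = σ·√(−2 ln 0.10) = 0.9642 × 2.146 = 2.069 m.
Width = 2Δx = 4.14 m.

4.14 m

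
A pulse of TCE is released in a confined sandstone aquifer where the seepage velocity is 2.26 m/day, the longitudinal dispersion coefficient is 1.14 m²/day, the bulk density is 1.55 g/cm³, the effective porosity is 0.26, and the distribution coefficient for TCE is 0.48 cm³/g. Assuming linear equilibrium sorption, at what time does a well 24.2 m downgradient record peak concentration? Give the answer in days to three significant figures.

40.5 days

Retardation factor R = 1 + ρ_b·K_d/n = 1 + 1.55 × 0.48/0.26 = 3.862.
Sorption retards both mechanisms: v_R = v/R = 0.5852 m/day, D_R = D/R = 0.2952 m²/day.
Peak time from v_R²t² + 2D_R t − x² = 0: t = (√(D_R² + v_R²x²) − D_R)/v_R².
√(D_R² + v_R²x²) = √(0.2952² + 0.5852² × 24.2²) = 14.16; v_R² = 0.3425.
t = (14.16 − 0.2952)/0.3425 = 40.5 days.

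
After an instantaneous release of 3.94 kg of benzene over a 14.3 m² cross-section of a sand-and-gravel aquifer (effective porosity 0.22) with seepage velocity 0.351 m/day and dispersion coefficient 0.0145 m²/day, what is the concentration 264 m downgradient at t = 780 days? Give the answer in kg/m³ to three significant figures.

0.0127 kg/m³

For an instantaneous plane source, C(x,t) = M/(n_e·A·√(4πDt)) · exp(−(x−vt)²/(4Dt)), with n_e·A the pore (flow) area.
Plume center vt = 0.351 × 780 = 273.78 m, so the well at 264 m is 9.78 m upgradient of the peak.
√(4πDt) = 11.92 m, giving peak height M/(n_e·A·√(4πDt)) = 3.94/(0.22 × 14.3 × 11.92) = 0.1051 kg/m³.
(x−vt)²/(4Dt) = (-9.78)²/(4 × 0.0145 × 780) = 2.114; exp(−2.114) = 0.1208.
C = 0.1051 × 0.1208 = 0.0127 kg/m³.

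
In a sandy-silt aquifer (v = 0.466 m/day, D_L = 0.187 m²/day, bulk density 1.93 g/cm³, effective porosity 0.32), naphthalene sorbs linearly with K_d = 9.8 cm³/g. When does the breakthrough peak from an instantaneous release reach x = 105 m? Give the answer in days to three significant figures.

Retardation factor R = 1 + ρ_b·K_d/n = 1 + 1.93 × 9.8/0.32 = 60.11.
Sorption retards both mechanisms: v_R = v/R = 0.007752 m/day, D_R = D/R = 0.003111 m²/day.
Peak time from v_R²t² + 2D_R t − x² = 0: t = (√(D_R² + v_R²x²) − D_R)/v_R².
√(D_R² + v_R²x²) = √(0.003111² + 0.007752² × 105²) = 0.8140; v_R² = 6.009e-05.
t = (0.8140 − 0.003111)/6.009e-05 = 13500 days.

13500 days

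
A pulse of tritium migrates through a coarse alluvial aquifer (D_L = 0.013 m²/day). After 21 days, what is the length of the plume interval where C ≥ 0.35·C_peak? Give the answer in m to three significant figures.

The plume is Gaussian with σ = √(2Dt) = √(2 × 0.013 × 21) = 0.7389 m.
C/C_peak = exp(−Δx²/(2σ²)) = 0.35 ⇒ Δx = σ·√(−2 ln 0.35) = 0.7389 × 1.449 = 1.071 m.
Width = 2Δx = 2.14 m.

2.14 m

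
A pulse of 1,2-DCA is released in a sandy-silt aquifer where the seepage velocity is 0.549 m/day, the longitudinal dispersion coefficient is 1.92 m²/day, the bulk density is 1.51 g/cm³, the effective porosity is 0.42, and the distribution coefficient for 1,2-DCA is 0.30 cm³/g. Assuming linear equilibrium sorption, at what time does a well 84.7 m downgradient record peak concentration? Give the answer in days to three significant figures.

308 days

Retardation factor R = 1 + ρ_b·K_d/n = 1 + 1.51 × 0.30/0.42 = 2.079.
Sorption retards both mechanisms: v_R = v/R = 0.2641 m/day, D_R = D/R = 0.9235 m²/day.
Peak time from v_R²t² + 2D_R t − x² = 0: t = (√(D_R² + v_R²x²) − D_R)/v_R².
√(D_R² + v_R²x²) = √(0.9235² + 0.2641² × 84.7²) = 22.39; v_R² = 0.06975.
t = (22.39 − 0.9235)/0.06975 = 308 days.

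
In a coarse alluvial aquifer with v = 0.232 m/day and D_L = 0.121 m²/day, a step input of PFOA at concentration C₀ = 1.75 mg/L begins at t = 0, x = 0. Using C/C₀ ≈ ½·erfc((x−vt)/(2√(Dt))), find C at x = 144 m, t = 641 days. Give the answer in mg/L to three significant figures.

For a continuous step input, C/C₀ ≈ ½·erfc((x−vt)/(2√(Dt))).
vt = 0.232 × 641 = 148.712 m and 2√(Dt) = 2√(0.121 × 641) = 17.61 m.
Argument (x−vt)/(2√(Dt)) = (144 − 148.712)/17.61 = -0.2676; ½·erfc(-0.2676) = 0.6474.
C = 1.75 × 0.6474 = 1.13 mg/L.

1.13 mg/L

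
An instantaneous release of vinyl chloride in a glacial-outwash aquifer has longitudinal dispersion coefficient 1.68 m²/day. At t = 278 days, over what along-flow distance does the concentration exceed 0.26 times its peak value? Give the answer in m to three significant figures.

The plume is Gaussian with σ = √(2Dt) = √(2 × 1.68 × 278) = 30.56 m.
C/C_peak = exp(−Δx²/(2σ²)) = 0.26 ⇒ Δx = σ·√(−2 ln 0.26) = 30.56 × 1.641 = 50.15 m.
Width = 2Δx = 100 m.

100 m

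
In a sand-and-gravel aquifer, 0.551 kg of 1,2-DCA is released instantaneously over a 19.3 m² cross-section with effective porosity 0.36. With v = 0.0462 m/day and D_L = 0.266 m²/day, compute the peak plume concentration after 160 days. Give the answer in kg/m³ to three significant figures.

The peak of an instantaneous 1D plume sits at x = vt; there the Gaussian factor is 1 and C_max = M/(n_e·A·√(4πDt)), where n_e·A is the pore area the mass is dissolved in.
√(4πDt) = √(4π × 0.266 × 160) = 23.13 m, so C_max = 0.551/(0.36 × 19.3 × 23.13) = 0.00343 kg/m³.

0.00343 kg/m³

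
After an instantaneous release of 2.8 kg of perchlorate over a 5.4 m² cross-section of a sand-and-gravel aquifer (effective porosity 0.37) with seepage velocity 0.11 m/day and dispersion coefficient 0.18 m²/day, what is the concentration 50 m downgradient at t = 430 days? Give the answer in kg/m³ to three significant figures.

0.0439 kg/m³

For an instantaneous plane source, C(x,t) = M/(n_e·A·√(4πDt)) · exp(−(x−vt)²/(4Dt)), with n_e·A the pore (flow) area.
Plume center vt = 0.11 × 430 = 47.3 m, so the well at 50 m is 2.7 m downgradient of the peak.
√(4πDt) = 31.19 m, giving peak height M/(n_e·A·√(4πDt)) = 2.8/(0.37 × 5.4 × 31.19) = 0.04493 kg/m³.
(x−vt)²/(4Dt) = (2.7)²/(4 × 0.18 × 430) = 0.02355; exp(−0.02355) = 0.9767.
C = 0.04493 × 0.9767 = 0.0439 kg/m³.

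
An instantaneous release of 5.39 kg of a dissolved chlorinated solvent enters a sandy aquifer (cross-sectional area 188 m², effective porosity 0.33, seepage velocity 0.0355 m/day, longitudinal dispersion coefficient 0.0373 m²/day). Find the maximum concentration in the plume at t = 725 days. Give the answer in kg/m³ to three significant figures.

The peak of an instantaneous 1D plume sits at x = vt; there the Gaussian factor is 1 and C_max = M/(n_e·A·√(4πDt)), where n_e·A is the pore area the mass is dissolved in.
√(4πDt) = √(4π × 0.0373 × 725) = 18.43 m, so C_max = 5.39/(0.33 × 188 × 18.43) = 0.00471 kg/m³.

0.00471 kg/m³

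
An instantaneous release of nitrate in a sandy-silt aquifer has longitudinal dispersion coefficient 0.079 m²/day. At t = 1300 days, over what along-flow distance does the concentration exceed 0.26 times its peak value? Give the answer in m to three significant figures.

47.0 m

The plume is Gaussian with σ = √(2Dt) = √(2 × 0.079 × 1300) = 14.33 m.
C/C_peak = exp(−Δx²/(2σ²)) = 0.26 ⇒ Δx = σ·√(−2 ln 0.26) = 14.33 × 1.641 = 23.52 m.
Width = 2Δx = 47.0 m.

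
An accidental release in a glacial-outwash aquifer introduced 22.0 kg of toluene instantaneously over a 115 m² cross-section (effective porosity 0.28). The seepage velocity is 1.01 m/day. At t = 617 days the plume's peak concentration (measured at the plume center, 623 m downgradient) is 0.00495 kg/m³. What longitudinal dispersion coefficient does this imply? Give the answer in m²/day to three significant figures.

2.46 m²/day

At the plume center C_max = M/(n_e·A·√(4πDt)), so D = M²/(4πt·(n_e·A·C_max)²).
n_e·A·C_max = 0.28 × 115 × 0.00495 = 0.1594 kg/m.
D = 22.0²/(4π × 617 × 0.1594²) = 2.46 m²/day.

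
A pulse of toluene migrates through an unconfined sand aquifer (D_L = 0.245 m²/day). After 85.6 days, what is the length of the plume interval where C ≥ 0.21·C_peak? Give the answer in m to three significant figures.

22.9 m

The plume is Gaussian with σ = √(2Dt) = √(2 × 0.245 × 85.6) = 6.476 m.
C/C_peak = exp(−Δx²/(2σ²)) = 0.21 ⇒ Δx = σ·√(−2 ln 0.21) = 6.476 × 1.767 = 11.44 m.
Width = 2Δx = 22.9 m.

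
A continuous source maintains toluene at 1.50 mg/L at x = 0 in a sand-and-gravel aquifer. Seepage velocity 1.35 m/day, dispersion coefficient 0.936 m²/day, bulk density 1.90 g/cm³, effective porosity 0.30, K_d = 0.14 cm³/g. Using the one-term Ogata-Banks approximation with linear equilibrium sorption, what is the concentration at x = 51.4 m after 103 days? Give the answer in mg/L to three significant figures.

1.48 mg/L

Retardation factor R = 1 + ρ_b·K_d/n = 1 + 1.90 × 0.14/0.30 = 1.887.
Sorption retards both mechanisms: v_R = v/R = 0.7154 m/day, D_R = D/R = 0.4960 m²/day.
v_R·t = 0.7154 × 103 = 73.6862 m; 2√(D_R t) = 14.30 m; argument = (51.4 − 73.6862)/14.30 = -1.558.
C = C₀ × ½·erfc(-1.558) = 1.50 × 0.9862 = 1.48 mg/L.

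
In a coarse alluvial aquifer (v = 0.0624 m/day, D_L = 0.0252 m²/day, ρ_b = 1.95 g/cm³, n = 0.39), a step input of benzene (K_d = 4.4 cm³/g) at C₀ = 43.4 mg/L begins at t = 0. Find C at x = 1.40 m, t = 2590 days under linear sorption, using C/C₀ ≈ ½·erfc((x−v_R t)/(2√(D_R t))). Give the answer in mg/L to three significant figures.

43.0 mg/L

Retardation factor R = 1 + ρ_b·K_d/n = 1 + 1.95 × 4.4/0.39 = 23.00.
Sorption retards both mechanisms: v_R = v/R = 0.002713 m/day, D_R = D/R = 0.001096 m²/day.
v_R·t = 0.002713 × 2590 = 7.02667 m; 2√(D_R t) = 3.370 m; argument = (1.40 − 7.02667)/3.370 = -1.670.
C = C₀ × ½·erfc(-1.670) = 43.4 × 0.9909 = 43.0 mg/L.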